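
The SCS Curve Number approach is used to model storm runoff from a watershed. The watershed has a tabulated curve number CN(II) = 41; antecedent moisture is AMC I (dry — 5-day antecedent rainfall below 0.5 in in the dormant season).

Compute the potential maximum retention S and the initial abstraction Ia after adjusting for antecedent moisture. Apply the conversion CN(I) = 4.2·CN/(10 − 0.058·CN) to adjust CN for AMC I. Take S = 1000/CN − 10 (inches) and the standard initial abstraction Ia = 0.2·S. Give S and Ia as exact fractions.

S = 29500/861 in ≈ 34.262 in; Ia = 5900/861 in ≈ 6.852 in

CN(I) from CN(II)=41: (4.2·41)/(10 − 0.058·41) = 86100/3811 ≈ 22.592
S = 1000/(86100/3811) − 10 = 29500/861 in ≈ 34.262 in
Ia = 0.2S: 0.2·34.262 = 6.852 in (exactly 5900/861)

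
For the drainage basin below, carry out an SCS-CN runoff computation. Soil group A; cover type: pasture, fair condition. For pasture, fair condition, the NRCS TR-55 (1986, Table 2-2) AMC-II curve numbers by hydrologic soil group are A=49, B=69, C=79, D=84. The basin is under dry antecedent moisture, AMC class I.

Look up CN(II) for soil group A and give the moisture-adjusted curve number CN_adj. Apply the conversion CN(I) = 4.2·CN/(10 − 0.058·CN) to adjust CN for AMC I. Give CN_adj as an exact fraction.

NRCS table: pasture, fair condition, soil group A → CN(II) = 49
Adjust CN=49 to AMC I: 4.2·49/(10 − 0.058·49) → (1029/5) ÷ (3579/500) = 34300/1193 ≈ 28.751

CN_adj = 34300/1193 ≈ 28.751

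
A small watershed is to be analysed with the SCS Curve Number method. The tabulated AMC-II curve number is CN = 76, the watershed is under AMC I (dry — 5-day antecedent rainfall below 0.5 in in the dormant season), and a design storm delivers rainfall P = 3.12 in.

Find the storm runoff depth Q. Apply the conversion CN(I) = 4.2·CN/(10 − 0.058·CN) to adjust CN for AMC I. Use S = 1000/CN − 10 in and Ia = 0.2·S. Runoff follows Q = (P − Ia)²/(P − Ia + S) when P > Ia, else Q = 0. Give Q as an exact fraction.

Adjust CN=76 to AMC I: 4.2·76/(10 − 0.058·76) → (1596/5) ÷ (699/125) = 13300/233 ≈ 57.082
S = 1000/(13300/233) − 10 = 1000/133 in ≈ 7.519 in
Ia = 0.2S: 0.2·7.519 = 1.504 in (exactly 200/133)
P − Ia = 3.120 − 1.504 = 5374/3325 ≈ 1.616 in (> 0, runoff occurs)
Runoff Q = (P−Ia)²/(P−Ia+S) = (1.616)²/(1.616+7.519) = 14439938/50496775 ≈ 0.286 in

Q = 14439938/50496775 in ≈ 0.286 in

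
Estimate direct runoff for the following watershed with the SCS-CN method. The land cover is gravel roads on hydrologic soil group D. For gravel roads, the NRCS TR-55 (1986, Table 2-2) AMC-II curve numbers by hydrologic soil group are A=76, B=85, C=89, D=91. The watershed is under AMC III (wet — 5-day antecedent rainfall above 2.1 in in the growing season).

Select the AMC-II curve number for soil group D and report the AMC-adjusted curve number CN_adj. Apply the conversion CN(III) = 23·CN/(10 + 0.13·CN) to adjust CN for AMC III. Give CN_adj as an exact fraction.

NRCS table: gravel roads, soil group D → CN(II) = 91
Wet (AMC III): CN(III) = 23·91/(10 + 0.13·91) = 2093/(2183/100) = 209300/2183 ≈ 95.877

CN_adj = 209300/2183 ≈ 95.877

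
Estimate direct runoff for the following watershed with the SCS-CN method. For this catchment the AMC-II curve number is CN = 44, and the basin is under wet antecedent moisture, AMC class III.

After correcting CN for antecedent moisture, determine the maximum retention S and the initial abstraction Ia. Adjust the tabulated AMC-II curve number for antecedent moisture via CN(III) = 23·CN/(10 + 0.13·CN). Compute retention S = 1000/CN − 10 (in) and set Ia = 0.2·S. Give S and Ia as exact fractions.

Adjust CN=44 to AMC III: 23·44/(10 + 0.13·44) → 1012 ÷ (393/25) = 25300/393 ≈ 64.377
Max retention: S = 1000/(25300/393) − 10 = 1400/253 in (≈ 5.534 in)
Ia = 0.2S: 0.2·5.534 = 1.107 in (exactly 280/253)

S = 1400/253 in ≈ 5.534 in; Ia = 280/253 in ≈ 1.107 in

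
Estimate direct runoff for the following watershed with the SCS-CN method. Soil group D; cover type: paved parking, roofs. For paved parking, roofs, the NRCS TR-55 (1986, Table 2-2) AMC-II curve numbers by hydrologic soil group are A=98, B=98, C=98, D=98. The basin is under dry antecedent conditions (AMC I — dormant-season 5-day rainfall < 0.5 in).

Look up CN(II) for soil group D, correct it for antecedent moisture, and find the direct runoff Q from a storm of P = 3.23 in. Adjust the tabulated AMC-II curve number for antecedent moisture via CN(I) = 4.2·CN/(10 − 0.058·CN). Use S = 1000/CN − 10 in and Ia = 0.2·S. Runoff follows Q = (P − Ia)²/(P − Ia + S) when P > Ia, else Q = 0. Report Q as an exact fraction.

Q = 103920482689/38316564300 in ≈ 2.712 in

NRCS table: paved parking, roofs, soil group D → CN(II) = 98
Dry (AMC I): CN(I) = 4.2·98/(10 − 0.058·98) = (2058/5)/(1079/250) = 102900/1079 ≈ 95.366
Retention S: 1000/CN − 10 with CN=95.366 → S = 500/1029 ≈ 0.486 in
Initial abstraction Ia = S/5 = (500/1029)/5 = 100/1029 ≈ 0.097 in
Excess rainfall: 3.230 − 0.097 = 3.133 in; P > Ia so Q > 0
Runoff Q = (P−Ia)²/(P−Ia+S) = (3.133)²/(3.133+0.486) = 103920482689/38316564300 ≈ 2.712 in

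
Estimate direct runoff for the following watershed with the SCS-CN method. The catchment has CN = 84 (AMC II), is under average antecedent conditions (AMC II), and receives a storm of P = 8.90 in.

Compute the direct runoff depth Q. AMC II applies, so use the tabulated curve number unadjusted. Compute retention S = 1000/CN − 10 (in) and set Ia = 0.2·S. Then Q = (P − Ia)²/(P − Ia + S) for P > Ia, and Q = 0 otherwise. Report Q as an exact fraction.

Q = 3200521/459690 in ≈ 6.962 in

CN(II) = 84; AMC II needs no correction.
S = 1000/84 − 10 = 40/21 in ≈ 1.905 in
Initial abstraction Ia = S/5 = (40/21)/5 = 8/21 ≈ 0.381 in
Excess rainfall: 8.900 − 0.381 = 8.519 in; P > Ia so Q > 0
Q: (1789/210)² ÷ (2189/210) = 3200521/459690 in (≈ 6.962 in)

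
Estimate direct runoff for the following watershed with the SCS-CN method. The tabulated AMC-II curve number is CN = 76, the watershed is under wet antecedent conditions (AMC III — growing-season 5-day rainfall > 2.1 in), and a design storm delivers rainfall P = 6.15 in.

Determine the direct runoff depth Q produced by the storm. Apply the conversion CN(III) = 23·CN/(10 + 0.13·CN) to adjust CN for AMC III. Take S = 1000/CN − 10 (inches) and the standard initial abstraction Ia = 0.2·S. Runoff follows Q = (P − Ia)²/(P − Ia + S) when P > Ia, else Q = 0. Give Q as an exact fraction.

Adjust CN=76 to AMC III: 23·76/(10 + 0.13·76) → 1748 ÷ (497/25) = 43700/497 ≈ 87.928
Max retention: S = 1000/(43700/497) − 10 = 600/437 in (≈ 1.373 in)
Ia = 0.2·(600/437) = 120/437 in ≈ 0.275 in
P − Ia = 6.150 − 0.275 = 51351/8740 ≈ 5.875 in (> 0, runoff occurs)
Runoff Q = (P−Ia)²/(P−Ia+S) = (5.875)²/(5.875+1.373) = 292991689/61520860 ≈ 4.762 in

Q = 292991689/61520860 in ≈ 4.762 in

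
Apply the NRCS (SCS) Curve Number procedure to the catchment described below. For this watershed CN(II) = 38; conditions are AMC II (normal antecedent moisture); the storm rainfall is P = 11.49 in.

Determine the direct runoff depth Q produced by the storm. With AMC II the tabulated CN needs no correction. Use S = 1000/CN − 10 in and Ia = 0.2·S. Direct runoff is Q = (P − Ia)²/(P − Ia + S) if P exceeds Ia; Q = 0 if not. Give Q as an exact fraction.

Q = 244328161/88598900 in ≈ 2.758 in

CN(II) = 38; AMC II needs no correction.
Retention S: 1000/CN − 10 with CN=38.000 → S = 310/19 ≈ 16.316 in
Ia = 0.2·(310/19) = 62/19 in ≈ 3.263 in
Excess rainfall: 11.490 − 3.263 = 8.227 in; P > Ia so Q > 0
Runoff Q = (P−Ia)²/(P−Ia+S) = (8.227)²/(8.227+16.316) = 244328161/88598900 ≈ 2.758 in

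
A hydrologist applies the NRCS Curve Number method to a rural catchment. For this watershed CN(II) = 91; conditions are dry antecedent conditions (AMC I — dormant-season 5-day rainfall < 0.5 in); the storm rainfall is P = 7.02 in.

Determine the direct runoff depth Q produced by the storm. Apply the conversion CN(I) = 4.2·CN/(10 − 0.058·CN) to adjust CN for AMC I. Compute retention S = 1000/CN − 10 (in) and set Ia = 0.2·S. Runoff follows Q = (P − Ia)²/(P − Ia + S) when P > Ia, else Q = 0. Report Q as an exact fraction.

Q = 14502845523/3010748650 in ≈ 4.817 in

Dry (AMC I): CN(I) = 4.2·91/(10 − 0.058·91) = (1911/5)/(2361/500) = 63700/787 ≈ 80.940
S = 1000/(63700/787) − 10 = 1500/637 in ≈ 2.355 in
Ia = 0.2S: 0.2·2.355 = 0.471 in (exactly 300/637)
Since P=7.020 > Ia=0.471: effective rainfall P−Ia = 208587/31850 in
Q: (208587/31850)² ÷ (283587/31850) = 14502845523/3010748650 in (≈ 4.817 in)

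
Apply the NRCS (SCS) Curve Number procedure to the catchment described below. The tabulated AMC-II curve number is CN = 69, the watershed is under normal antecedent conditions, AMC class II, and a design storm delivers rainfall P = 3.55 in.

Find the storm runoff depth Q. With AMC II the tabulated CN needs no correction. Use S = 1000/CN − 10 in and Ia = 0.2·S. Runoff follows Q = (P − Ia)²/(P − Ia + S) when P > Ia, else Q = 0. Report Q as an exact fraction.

Q = 13388281/13605420 in ≈ 0.984 in

Average conditions: CN = 69 (no AMC adjustment).
Retention S: 1000/CN − 10 with CN=69.000 → S = 310/69 ≈ 4.493 in
Ia = 0.2·(310/69) = 62/69 in ≈ 0.899 in
Excess rainfall: 3.550 − 0.899 = 2.651 in; P > Ia so Q > 0
Runoff Q = (P−Ia)²/(P−Ia+S) = (2.651)²/(2.651+4.493) = 13388281/13605420 ≈ 0.984 in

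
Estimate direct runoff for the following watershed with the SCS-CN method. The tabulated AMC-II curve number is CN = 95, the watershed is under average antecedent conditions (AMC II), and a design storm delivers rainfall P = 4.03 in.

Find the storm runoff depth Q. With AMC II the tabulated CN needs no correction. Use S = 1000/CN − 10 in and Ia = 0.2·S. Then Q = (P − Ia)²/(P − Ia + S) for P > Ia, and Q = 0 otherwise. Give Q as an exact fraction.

Q = 55606849/16068300 in ≈ 3.461 in

AMC II — tabulated CN = 95 applies directly.
Retention S: 1000/CN − 10 with CN=95.000 → S = 10/19 ≈ 0.526 in
Ia = 0.2·(10/19) = 2/19 in ≈ 0.105 in
Excess rainfall: 4.030 − 0.105 = 3.925 in; P > Ia so Q > 0
Q = (7457/1900)²/((7457/1900) + 10/19) = (55606849/3610000)/(8457/1900) = 55606849/16068300 in ≈ 3.461 in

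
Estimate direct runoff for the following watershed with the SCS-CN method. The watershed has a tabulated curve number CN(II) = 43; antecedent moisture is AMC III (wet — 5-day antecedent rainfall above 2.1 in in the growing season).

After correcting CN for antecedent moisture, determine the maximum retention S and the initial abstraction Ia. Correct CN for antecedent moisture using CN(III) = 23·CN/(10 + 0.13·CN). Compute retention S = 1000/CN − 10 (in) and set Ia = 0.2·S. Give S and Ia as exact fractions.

S = 5700/989 in ≈ 5.763 in; Ia = 1140/989 in ≈ 1.153 in

CN(III) from CN(II)=43: (23·43)/(10 + 0.13·43) = 98900/1559 ≈ 63.438
Retention S: 1000/CN − 10 with CN=63.438 → S = 5700/989 ≈ 5.763 in
Ia = 0.2·(5700/989) = 1140/989 in ≈ 1.153 in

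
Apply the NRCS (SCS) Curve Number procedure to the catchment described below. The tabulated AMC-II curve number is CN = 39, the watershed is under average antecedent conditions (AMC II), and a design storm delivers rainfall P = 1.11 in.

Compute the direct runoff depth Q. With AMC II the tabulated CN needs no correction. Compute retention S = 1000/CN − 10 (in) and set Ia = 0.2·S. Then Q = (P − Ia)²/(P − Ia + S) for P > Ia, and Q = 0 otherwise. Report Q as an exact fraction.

Average conditions: CN = 39 (no AMC adjustment).
Max retention: S = 1000/39 − 10 = 610/39 in (≈ 15.641 in)
Initial abstraction Ia = S/5 = (610/39)/5 = 122/39 ≈ 3.128 in
P = 1.110 ≤ Ia = 3.128 in: entire storm abstracted, Q = 0.

Q = 0 in ≈ 0.000 in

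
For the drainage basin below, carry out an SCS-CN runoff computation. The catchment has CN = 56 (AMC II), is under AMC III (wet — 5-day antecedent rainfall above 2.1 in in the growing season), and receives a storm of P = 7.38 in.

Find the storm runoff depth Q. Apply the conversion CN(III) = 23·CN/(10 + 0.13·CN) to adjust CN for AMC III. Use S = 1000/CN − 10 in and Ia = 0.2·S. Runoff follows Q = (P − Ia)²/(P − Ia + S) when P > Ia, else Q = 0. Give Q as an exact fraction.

CN(III) from CN(II)=56: (23·56)/(10 + 0.13·56) = 4025/54 ≈ 74.537
S = 1000/(4025/54) − 10 = 550/161 in ≈ 3.416 in
Ia = 0.2·(550/161) = 110/161 in ≈ 0.683 in
Excess rainfall: 7.380 − 0.683 = 6.697 in; P > Ia so Q > 0
Runoff Q = (P−Ia)²/(P−Ia+S) = (6.697)²/(6.697+3.416) = 2906180281/655342450 ≈ 4.435 in

Q = 2906180281/655342450 in ≈ 4.435 in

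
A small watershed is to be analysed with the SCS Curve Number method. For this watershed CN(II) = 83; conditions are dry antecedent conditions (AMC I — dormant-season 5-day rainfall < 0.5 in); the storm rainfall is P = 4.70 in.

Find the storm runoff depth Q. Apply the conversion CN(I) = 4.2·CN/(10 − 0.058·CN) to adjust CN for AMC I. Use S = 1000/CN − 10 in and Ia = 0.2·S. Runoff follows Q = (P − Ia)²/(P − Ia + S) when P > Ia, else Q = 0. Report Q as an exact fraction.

Q = 4214736241/2613123030 in ≈ 1.613 in

CN(I) from CN(II)=83: (4.2·83)/(10 − 0.058·83) = 174300/2593 ≈ 67.219
S = 1000/(174300/2593) − 10 = 8500/1743 in ≈ 4.877 in
Ia = 0.2·(8500/1743) = 1700/1743 in ≈ 0.975 in
Excess rainfall: 4.700 − 0.975 = 3.725 in; P > Ia so Q > 0
Q: (64921/17430)² ÷ (149921/17430) = 4214736241/2613123030 in (≈ 1.613 in)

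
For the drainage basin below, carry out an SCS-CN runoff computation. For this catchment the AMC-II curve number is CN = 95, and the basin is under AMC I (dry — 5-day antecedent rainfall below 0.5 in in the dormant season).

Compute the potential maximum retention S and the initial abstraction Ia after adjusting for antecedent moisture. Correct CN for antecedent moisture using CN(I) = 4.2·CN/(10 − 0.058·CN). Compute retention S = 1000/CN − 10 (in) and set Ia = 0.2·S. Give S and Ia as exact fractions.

S = 500/399 in ≈ 1.253 in; Ia = 100/399 in ≈ 0.251 in

Dry (AMC I): CN(I) = 4.2·95/(10 − 0.058·95) = 399/(449/100) = 39900/449 ≈ 88.864
Retention S: 1000/CN − 10 with CN=88.864 → S = 500/399 ≈ 1.253 in
Initial abstraction Ia = S/5 = (500/399)/5 = 100/399 ≈ 0.251 in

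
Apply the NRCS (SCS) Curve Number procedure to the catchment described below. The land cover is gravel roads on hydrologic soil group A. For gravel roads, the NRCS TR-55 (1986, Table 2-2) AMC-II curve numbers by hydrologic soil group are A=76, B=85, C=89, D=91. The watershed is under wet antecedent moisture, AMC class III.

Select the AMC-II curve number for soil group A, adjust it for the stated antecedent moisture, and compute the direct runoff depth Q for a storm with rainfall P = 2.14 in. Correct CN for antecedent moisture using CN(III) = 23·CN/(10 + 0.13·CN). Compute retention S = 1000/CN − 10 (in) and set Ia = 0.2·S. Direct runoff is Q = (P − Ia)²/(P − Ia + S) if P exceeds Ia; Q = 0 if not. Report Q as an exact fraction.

Q = 1661296081/1546084150 in ≈ 1.075 in

NRCS table: gravel roads, soil group A → CN(II) = 76
Wet (AMC III): CN(III) = 23·76/(10 + 0.13·76) = 1748/(497/25) = 43700/497 ≈ 87.928
Retention S: 1000/CN − 10 with CN=87.928 → S = 600/437 ≈ 1.373 in
Ia = 0.2·(600/437) = 120/437 in ≈ 0.275 in
P − Ia = 2.140 − 0.275 = 40759/21850 ≈ 1.865 in (> 0, runoff occurs)
Q = (40759/21850)²/((40759/21850) + 600/437) = (1661296081/477422500)/(70759/21850) = 1661296081/1546084150 in ≈ 1.075 in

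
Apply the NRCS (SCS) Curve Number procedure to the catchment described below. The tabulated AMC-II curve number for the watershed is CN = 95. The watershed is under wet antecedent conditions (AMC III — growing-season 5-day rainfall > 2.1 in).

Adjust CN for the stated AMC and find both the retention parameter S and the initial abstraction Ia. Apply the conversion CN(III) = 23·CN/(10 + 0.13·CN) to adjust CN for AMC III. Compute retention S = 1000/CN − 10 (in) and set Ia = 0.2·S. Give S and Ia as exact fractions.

S = 100/437 in ≈ 0.229 in; Ia = 20/437 in ≈ 0.046 in

CN(III) from CN(II)=95: (23·95)/(10 + 0.13·95) = 43700/447 ≈ 97.763
Retention S: 1000/CN − 10 with CN=97.763 → S = 100/437 ≈ 0.229 in
Ia = 0.2·(100/437) = 20/437 in ≈ 0.046 in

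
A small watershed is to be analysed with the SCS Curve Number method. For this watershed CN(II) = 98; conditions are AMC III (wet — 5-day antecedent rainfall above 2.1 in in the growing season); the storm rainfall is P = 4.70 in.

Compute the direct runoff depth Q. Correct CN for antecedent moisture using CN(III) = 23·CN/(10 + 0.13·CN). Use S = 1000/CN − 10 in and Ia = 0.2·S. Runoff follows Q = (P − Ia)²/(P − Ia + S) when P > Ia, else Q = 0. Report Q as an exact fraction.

Wet (AMC III): CN(III) = 23·98/(10 + 0.13·98) = 2254/(1137/50) = 112700/1137 ≈ 99.120
S = 1000/(112700/1137) − 10 = 100/1127 in ≈ 0.089 in
Ia = 0.2S: 0.2·0.089 = 0.018 in (exactly 20/1127)
Excess rainfall: 4.700 − 0.018 = 4.682 in; P > Ia so Q > 0
Q = (52769/11270)²/((52769/11270) + 100/1127) = (2784567361/127012900)/(53769/11270) = 2784567361/605976630 in ≈ 4.595 in

Q = 2784567361/605976630 in ≈ 4.595 in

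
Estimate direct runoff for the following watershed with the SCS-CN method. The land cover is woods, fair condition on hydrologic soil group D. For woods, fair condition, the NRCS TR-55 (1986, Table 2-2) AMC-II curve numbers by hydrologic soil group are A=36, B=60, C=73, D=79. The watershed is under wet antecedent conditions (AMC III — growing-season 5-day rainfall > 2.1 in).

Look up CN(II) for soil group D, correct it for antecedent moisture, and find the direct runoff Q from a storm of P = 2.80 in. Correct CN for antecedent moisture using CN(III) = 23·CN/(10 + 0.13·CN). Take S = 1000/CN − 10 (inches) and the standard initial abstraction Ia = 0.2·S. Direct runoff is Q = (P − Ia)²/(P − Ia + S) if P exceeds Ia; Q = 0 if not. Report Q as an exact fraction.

NRCS table: woods, fair condition, soil group D → CN(II) = 79
Wet (AMC III): CN(III) = 23·79/(10 + 0.13·79) = 1817/(2027/100) = 181700/2027 ≈ 89.640
Retention S: 1000/CN − 10 with CN=89.640 → S = 2100/1817 ≈ 1.156 in
Ia = 0.2·(2100/1817) = 420/1817 in ≈ 0.231 in
Since P=2.800 > Ia=0.231: effective rainfall P−Ia = 23338/9085 in
Runoff Q = (P−Ia)²/(P−Ia+S) = (2.569)²/(2.569+1.156) = 38904446/21958445 ≈ 1.772 in

Q = 38904446/21958445 in ≈ 1.772 in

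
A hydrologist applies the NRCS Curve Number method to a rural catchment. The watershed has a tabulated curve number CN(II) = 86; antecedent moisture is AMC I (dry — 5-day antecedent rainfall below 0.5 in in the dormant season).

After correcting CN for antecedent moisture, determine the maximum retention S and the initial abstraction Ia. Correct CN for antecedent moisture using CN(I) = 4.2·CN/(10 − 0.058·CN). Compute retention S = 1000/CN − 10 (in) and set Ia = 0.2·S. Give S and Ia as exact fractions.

S = 500/129 in ≈ 3.876 in; Ia = 100/129 in ≈ 0.775 in

Adjust CN=86 to AMC I: 4.2·86/(10 − 0.058·86) → (1806/5) ÷ (1253/250) = 12900/179 ≈ 72.067
Max retention: S = 1000/(12900/179) − 10 = 500/129 in (≈ 3.876 in)
Ia = 0.2·(500/129) = 100/129 in ≈ 0.775 in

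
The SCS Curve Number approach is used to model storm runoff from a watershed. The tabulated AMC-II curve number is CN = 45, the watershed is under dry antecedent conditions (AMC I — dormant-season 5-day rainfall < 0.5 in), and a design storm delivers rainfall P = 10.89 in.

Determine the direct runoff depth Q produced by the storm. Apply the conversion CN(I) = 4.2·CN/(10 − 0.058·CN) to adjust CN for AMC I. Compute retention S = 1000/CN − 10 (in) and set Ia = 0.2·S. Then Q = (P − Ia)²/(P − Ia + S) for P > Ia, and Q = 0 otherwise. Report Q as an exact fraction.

CN(I) from CN(II)=45: (4.2·45)/(10 − 0.058·45) = 18900/739 ≈ 25.575
Max retention: S = 1000/(18900/739) − 10 = 5500/189 in (≈ 29.101 in)
Initial abstraction Ia = S/5 = (5500/189)/5 = 1100/189 ≈ 5.820 in
Excess rainfall: 10.890 − 5.820 = 5.070 in; P > Ia so Q > 0
Q = (95821/18900)²/((95821/18900) + 5500/189) = (9181664041/357210000)/(645821/18900) = 834696731/1109637900 in ≈ 0.752 in

Q = 834696731/1109637900 in ≈ 0.752 in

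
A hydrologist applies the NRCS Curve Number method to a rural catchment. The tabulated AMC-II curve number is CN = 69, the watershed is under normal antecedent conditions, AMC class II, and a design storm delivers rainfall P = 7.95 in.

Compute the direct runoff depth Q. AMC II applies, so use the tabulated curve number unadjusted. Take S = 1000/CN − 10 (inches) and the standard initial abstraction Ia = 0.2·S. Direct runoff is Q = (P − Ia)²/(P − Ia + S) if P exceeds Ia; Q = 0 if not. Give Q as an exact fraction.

Q = 94692361/21984780 in ≈ 4.307 in

CN(II) = 69; AMC II needs no correction.
S = 1000/69 − 10 = 310/69 in ≈ 4.493 in
Ia = 0.2S: 0.2·4.493 = 0.899 in (exactly 62/69)
P − Ia = 7.950 − 0.899 = 9731/1380 ≈ 7.051 in (> 0, runoff occurs)
Runoff Q = (P−Ia)²/(P−Ia+S) = (7.051)²/(7.051+4.493) = 94692361/21984780 ≈ 4.307 in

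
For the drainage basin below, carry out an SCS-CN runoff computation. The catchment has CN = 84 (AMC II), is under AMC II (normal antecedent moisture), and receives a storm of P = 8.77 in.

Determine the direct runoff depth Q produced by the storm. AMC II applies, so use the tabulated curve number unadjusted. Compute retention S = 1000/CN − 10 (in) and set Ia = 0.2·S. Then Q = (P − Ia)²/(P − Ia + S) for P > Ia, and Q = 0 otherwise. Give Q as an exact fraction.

Q = 310358689/45395700 in ≈ 6.837 in

CN(II) = 84; AMC II needs no correction.
Max retention: S = 1000/84 − 10 = 40/21 in (≈ 1.905 in)
Initial abstraction Ia = S/5 = (40/21)/5 = 8/21 ≈ 0.381 in
Excess rainfall: 8.770 − 0.381 = 8.389 in; P > Ia so Q > 0
Runoff Q = (P−Ia)²/(P−Ia+S) = (8.389)²/(8.389+1.905) = 310358689/45395700 ≈ 6.837 in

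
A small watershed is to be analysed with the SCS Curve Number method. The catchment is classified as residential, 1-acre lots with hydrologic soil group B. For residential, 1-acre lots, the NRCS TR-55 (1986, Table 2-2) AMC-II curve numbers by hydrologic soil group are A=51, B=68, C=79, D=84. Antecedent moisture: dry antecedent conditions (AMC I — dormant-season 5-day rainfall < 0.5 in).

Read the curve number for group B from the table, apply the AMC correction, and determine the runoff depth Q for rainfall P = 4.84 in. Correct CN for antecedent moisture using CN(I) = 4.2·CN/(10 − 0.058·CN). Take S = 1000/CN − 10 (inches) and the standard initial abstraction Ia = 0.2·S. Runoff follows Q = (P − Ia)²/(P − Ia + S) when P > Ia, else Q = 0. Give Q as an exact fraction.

NRCS table: residential, 1-acre lots, soil group B → CN(II) = 68
CN(I) from CN(II)=68: (4.2·68)/(10 − 0.058·68) = 35700/757 ≈ 47.160
Retention S: 1000/CN − 10 with CN=47.160 → S = 4000/357 ≈ 11.204 in
Initial abstraction Ia = S/5 = (4000/357)/5 = 800/357 ≈ 2.241 in
P − Ia = 4.840 − 2.241 = 23197/8925 ≈ 2.599 in (> 0, runoff occurs)
Runoff Q = (P−Ia)²/(P−Ia+S) = (2.599)²/(2.599+11.204) = 538100809/1099533225 ≈ 0.489 in

Q = 538100809/1099533225 in ≈ 0.489 in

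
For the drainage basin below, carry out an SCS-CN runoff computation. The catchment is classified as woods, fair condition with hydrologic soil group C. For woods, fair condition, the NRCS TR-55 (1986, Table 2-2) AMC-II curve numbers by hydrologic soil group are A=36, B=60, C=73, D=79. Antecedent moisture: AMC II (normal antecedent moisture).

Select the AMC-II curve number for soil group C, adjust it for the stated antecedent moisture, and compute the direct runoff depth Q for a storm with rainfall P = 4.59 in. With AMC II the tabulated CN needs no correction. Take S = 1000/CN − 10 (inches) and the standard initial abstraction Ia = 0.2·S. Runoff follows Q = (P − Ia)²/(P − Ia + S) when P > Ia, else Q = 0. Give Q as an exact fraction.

NRCS table: woods, fair condition, soil group C → CN(II) = 73
CN(II) = 73; AMC II needs no correction.
S = 1000/73 − 10 = 270/73 in ≈ 3.699 in
Ia = 0.2·(270/73) = 54/73 in ≈ 0.740 in
P − Ia = 4.590 − 0.740 = 28107/7300 ≈ 3.850 in (> 0, runoff occurs)
Q: (28107/7300)² ÷ (55107/7300) = 29259387/14899300 in (≈ 1.964 in)

Q = 29259387/14899300 in ≈ 1.964 in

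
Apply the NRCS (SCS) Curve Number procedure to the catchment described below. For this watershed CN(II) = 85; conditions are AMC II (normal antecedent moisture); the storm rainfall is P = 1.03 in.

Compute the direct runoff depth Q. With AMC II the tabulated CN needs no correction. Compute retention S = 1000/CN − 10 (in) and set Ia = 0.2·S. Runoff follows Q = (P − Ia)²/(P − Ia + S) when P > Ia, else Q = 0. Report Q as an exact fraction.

Q = 1324801/7056700 in ≈ 0.188 in

Average conditions: CN = 85 (no AMC adjustment).
Retention S: 1000/CN − 10 with CN=85.000 → S = 30/17 ≈ 1.765 in
Initial abstraction Ia = S/5 = (30/17)/5 = 6/17 ≈ 0.353 in
Since P=1.030 > Ia=0.353: effective rainfall P−Ia = 1151/1700 in
Q = (1151/1700)²/((1151/1700) + 30/17) = (1324801/2890000)/(4151/1700) = 1324801/7056700 in ≈ 0.188 in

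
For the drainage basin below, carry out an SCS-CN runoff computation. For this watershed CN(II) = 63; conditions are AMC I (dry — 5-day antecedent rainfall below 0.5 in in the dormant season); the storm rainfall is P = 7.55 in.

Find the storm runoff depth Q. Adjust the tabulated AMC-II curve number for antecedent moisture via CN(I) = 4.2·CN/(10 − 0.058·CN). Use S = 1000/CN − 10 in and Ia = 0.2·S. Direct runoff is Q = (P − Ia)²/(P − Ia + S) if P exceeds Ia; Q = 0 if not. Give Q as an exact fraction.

Q = 15818847529/13118153580 in ≈ 1.206 in

Adjust CN=63 to AMC I: 4.2·63/(10 − 0.058·63) → (1323/5) ÷ (3173/500) = 132300/3173 ≈ 41.696
Max retention: S = 1000/(132300/3173) − 10 = 18500/1323 in (≈ 13.983 in)
Initial abstraction Ia = S/5 = (18500/1323)/5 = 3700/1323 ≈ 2.797 in
P − Ia = 7.550 − 2.797 = 125773/26460 ≈ 4.753 in (> 0, runoff occurs)
Q: (125773/26460)² ÷ (495773/26460) = 15818847529/13118153580 in (≈ 1.206 in)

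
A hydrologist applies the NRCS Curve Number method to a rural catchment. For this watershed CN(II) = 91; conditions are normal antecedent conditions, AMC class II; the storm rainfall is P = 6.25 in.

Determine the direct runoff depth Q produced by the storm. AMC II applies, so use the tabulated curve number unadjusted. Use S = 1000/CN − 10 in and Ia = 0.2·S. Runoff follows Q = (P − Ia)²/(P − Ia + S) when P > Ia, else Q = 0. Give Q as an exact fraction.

Q = 4853209/932932 in ≈ 5.202 in

CN(II) = 91; AMC II needs no correction.
S = 1000/91 − 10 = 90/91 in ≈ 0.989 in
Ia = 0.2S: 0.2·0.989 = 0.198 in (exactly 18/91)
Excess rainfall: 6.250 − 0.198 = 6.052 in; P > Ia so Q > 0
Runoff Q = (P−Ia)²/(P−Ia+S) = (6.052)²/(6.052+0.989) = 4853209/932932 ≈ 5.202 in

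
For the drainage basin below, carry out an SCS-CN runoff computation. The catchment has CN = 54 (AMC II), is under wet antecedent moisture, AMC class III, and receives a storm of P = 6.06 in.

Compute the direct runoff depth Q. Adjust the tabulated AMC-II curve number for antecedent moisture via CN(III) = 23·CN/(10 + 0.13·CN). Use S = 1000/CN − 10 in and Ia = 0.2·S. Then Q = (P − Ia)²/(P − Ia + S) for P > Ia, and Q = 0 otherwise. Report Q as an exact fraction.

Q = 51566761/16444350 in ≈ 3.136 in

Adjust CN=54 to AMC III: 23·54/(10 + 0.13·54) → 1242 ÷ (851/50) = 2700/37 ≈ 72.973
S = 1000/(2700/37) − 10 = 100/27 in ≈ 3.704 in
Ia = 0.2S: 0.2·3.704 = 0.741 in (exactly 20/27)
Excess rainfall: 6.060 − 0.741 = 5.319 in; P > Ia so Q > 0
Q: (7181/1350)² ÷ (12181/1350) = 51566761/16444350 in (≈ 3.136 in)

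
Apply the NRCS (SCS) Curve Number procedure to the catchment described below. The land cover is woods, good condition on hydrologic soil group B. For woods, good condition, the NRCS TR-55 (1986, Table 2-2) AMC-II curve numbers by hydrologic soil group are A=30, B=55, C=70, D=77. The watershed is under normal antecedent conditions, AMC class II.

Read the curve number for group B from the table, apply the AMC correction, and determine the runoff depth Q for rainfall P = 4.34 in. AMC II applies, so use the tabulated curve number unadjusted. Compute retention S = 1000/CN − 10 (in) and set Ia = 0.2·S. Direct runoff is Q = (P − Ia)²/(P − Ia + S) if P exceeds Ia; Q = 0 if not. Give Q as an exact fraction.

Q = 2211169/3292850 in ≈ 0.672 in

NRCS table: woods, good condition, soil group B → CN(II) = 55
Average conditions: CN = 55 (no AMC adjustment).
Max retention: S = 1000/55 − 10 = 90/11 in (≈ 8.182 in)
Ia = 0.2S: 0.2·8.182 = 1.636 in (exactly 18/11)
P − Ia = 4.340 − 1.636 = 1487/550 ≈ 2.704 in (> 0, runoff occurs)
Q: (1487/550)² ÷ (5987/550) = 2211169/3292850 in (≈ 0.672 in)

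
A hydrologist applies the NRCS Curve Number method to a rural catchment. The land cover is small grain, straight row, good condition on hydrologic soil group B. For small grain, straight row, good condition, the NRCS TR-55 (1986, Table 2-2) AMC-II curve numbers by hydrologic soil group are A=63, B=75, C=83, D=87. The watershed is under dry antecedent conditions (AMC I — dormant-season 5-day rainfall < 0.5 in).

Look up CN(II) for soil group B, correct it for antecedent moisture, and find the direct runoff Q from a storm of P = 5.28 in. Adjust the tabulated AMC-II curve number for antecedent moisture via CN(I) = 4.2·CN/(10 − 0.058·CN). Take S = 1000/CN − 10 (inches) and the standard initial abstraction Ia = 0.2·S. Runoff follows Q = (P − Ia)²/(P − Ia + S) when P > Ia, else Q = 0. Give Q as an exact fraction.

NRCS table: small grain, straight row, good condition, soil group B → CN(II) = 75
Adjust CN=75 to AMC I: 4.2·75/(10 − 0.058·75) → 315 ÷ (113/20) = 6300/113 ≈ 55.752
S = 1000/(6300/113) − 10 = 500/63 in ≈ 7.937 in
Initial abstraction Ia = S/5 = (500/63)/5 = 100/63 ≈ 1.587 in
P − Ia = 5.280 − 1.587 = 5816/1575 ≈ 3.693 in (> 0, runoff occurs)
Runoff Q = (P−Ia)²/(P−Ia+S) = (3.693)²/(3.693+7.937) = 8456464/7211925 ≈ 1.173 in

Q = 8456464/7211925 in ≈ 1.173 in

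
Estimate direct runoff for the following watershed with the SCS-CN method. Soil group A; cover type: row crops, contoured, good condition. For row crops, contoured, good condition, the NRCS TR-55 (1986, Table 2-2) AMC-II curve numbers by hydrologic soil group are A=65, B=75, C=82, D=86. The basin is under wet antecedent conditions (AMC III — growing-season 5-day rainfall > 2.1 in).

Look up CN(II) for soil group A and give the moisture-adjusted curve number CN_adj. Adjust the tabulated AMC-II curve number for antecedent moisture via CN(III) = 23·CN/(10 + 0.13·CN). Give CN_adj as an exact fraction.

CN_adj = 29900/369 ≈ 81.030

NRCS table: row crops, contoured, good condition, soil group A → CN(II) = 65
Adjust CN=65 to AMC III: 23·65/(10 + 0.13·65) → 1495 ÷ (369/20) = 29900/369 ≈ 81.030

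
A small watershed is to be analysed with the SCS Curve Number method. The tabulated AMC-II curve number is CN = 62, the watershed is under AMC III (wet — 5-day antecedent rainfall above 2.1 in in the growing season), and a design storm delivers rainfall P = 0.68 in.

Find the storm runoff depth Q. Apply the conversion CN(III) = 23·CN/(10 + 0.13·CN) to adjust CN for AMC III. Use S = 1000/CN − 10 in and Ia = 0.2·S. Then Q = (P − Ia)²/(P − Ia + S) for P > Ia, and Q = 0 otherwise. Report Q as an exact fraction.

Q = 6869641/893406825 in ≈ 0.008 in

CN(III) from CN(II)=62: (23·62)/(10 + 0.13·62) = 71300/903 ≈ 78.959
S = 1000/(71300/903) − 10 = 1900/713 in ≈ 2.665 in
Ia = 0.2·(1900/713) = 380/713 in ≈ 0.533 in
P − Ia = 0.680 − 0.533 = 2621/17825 ≈ 0.147 in (> 0, runoff occurs)
Runoff Q = (P−Ia)²/(P−Ia+S) = (0.147)²/(0.147+2.665) = 6869641/893406825 ≈ 0.008 in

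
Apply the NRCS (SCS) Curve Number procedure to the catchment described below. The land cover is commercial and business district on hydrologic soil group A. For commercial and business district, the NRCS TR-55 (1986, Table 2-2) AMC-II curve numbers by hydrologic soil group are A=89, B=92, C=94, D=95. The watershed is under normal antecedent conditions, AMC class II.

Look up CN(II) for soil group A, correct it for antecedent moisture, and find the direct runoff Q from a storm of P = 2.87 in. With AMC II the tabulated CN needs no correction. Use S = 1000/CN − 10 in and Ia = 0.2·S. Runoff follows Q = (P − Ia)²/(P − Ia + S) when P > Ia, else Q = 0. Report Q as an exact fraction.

NRCS table: commercial and business district, soil group A → CN(II) = 89
AMC II — tabulated CN = 89 applies directly.
Retention S: 1000/CN − 10 with CN=89.000 → S = 110/89 ≈ 1.236 in
Ia = 0.2S: 0.2·1.236 = 0.247 in (exactly 22/89)
P − Ia = 2.870 − 0.247 = 23343/8900 ≈ 2.623 in (> 0, runoff occurs)
Q: (23343/8900)² ÷ (34343/8900) = 544895649/305652700 in (≈ 1.783 in)

Q = 544895649/305652700 in ≈ 1.783 in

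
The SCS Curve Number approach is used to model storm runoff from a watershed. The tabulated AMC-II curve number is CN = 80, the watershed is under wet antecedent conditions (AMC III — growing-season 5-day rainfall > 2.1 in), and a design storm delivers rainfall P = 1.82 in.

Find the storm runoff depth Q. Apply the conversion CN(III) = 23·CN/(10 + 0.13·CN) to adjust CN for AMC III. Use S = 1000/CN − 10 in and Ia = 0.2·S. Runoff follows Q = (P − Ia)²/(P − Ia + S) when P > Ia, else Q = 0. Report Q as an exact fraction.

Adjust CN=80 to AMC III: 23·80/(10 + 0.13·80) → 1840 ÷ (102/5) = 4600/51 ≈ 90.196
Retention S: 1000/CN − 10 with CN=90.196 → S = 25/23 ≈ 1.087 in
Initial abstraction Ia = S/5 = (25/23)/5 = 5/23 ≈ 0.217 in
Excess rainfall: 1.820 − 0.217 = 1.603 in; P > Ia so Q > 0
Q = (1843/1150)²/((1843/1150) + 25/23) = (3396649/1322500)/(3093/1150) = 3396649/3556950 in ≈ 0.955 in

Q = 3396649/3556950 in ≈ 0.955 in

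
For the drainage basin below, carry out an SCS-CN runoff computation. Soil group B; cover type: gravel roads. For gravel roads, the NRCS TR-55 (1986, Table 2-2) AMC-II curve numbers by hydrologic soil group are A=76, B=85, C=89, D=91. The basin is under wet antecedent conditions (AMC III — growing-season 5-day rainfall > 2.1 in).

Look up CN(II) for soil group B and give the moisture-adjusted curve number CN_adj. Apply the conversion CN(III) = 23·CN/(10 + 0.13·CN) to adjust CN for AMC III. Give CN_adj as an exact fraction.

NRCS table: gravel roads, soil group B → CN(II) = 85
Wet (AMC III): CN(III) = 23·85/(10 + 0.13·85) = 1955/(421/20) = 39100/421 ≈ 92.874

CN_adj = 39100/421 ≈ 92.874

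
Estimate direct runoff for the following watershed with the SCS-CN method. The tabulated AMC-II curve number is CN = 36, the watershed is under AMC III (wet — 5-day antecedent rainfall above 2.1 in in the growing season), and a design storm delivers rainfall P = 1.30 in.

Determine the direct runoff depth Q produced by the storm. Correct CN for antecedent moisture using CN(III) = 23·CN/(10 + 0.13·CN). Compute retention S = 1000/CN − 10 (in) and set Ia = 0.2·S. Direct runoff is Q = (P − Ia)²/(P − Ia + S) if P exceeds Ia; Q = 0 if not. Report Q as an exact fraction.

Q = 0 in ≈ 0.000 in

Adjust CN=36 to AMC III: 23·36/(10 + 0.13·36) → 828 ÷ (367/25) = 20700/367 ≈ 56.403
S = 1000/(20700/367) − 10 = 1600/207 in ≈ 7.729 in
Ia = 0.2S: 0.2·7.729 = 1.546 in (exactly 320/207)
P = 1.300 ≤ Ia = 1.546 in: entire storm abstracted, Q = 0.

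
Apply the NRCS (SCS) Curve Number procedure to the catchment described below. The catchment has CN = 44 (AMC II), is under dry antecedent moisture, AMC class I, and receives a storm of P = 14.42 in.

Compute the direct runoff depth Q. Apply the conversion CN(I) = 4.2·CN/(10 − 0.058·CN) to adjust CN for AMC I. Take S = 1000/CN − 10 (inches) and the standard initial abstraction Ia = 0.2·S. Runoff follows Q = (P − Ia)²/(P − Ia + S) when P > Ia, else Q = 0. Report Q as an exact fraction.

Adjust CN=44 to AMC I: 4.2·44/(10 − 0.058·44) → (924/5) ÷ (931/125) = 3300/133 ≈ 24.812
Max retention: S = 1000/(3300/133) − 10 = 1000/33 in (≈ 30.303 in)
Ia = 0.2·(1000/33) = 200/33 in ≈ 6.061 in
Excess rainfall: 14.420 − 6.061 = 8.359 in; P > Ia so Q > 0
Runoff Q = (P−Ia)²/(P−Ia+S) = (8.359)²/(8.359+30.303) = 190246849/105258450 ≈ 1.807 in

Q = 190246849/105258450 in ≈ 1.807 in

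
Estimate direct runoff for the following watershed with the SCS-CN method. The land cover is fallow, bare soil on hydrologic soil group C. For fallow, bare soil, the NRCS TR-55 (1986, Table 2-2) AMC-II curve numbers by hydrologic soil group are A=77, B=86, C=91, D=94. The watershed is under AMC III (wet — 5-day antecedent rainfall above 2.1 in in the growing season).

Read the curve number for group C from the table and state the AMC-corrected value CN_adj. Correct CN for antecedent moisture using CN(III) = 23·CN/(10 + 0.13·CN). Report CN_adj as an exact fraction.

NRCS table: fallow, bare soil, soil group C → CN(II) = 91
CN(III) from CN(II)=91: (23·91)/(10 + 0.13·91) = 209300/2183 ≈ 95.877

CN_adj = 209300/2183 ≈ 95.877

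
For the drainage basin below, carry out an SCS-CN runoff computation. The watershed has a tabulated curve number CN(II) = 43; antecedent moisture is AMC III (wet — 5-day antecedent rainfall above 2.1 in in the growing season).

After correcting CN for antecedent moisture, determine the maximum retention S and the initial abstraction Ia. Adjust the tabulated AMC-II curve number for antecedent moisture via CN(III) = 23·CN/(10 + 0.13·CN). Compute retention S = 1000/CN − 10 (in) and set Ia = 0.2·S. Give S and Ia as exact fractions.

Wet (AMC III): CN(III) = 23·43/(10 + 0.13·43) = 989/(1559/100) = 98900/1559 ≈ 63.438
Max retention: S = 1000/(98900/1559) − 10 = 5700/989 in (≈ 5.763 in)
Ia = 0.2·(5700/989) = 1140/989 in ≈ 1.153 in

S = 5700/989 in ≈ 5.763 in; Ia = 1140/989 in ≈ 1.153 in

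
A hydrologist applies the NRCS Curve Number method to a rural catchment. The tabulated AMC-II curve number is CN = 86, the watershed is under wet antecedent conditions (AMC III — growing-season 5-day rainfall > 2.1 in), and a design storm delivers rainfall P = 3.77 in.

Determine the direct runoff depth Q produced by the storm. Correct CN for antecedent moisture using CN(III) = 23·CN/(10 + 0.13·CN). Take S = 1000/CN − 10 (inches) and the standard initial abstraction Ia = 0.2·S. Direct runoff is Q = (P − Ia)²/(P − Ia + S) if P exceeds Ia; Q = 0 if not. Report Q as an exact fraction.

CN(III) from CN(II)=86: (23·86)/(10 + 0.13·86) = 98900/1059 ≈ 93.390
S = 1000/(98900/1059) − 10 = 700/989 in ≈ 0.708 in
Initial abstraction Ia = S/5 = (700/989)/5 = 140/989 ≈ 0.142 in
Since P=3.770 > Ia=0.142: effective rainfall P−Ia = 358853/98900 in
Runoff Q = (P−Ia)²/(P−Ia+S) = (3.628)²/(3.628+0.708) = 128775475609/42413561700 ≈ 3.036 in

Q = 128775475609/42413561700 in ≈ 3.036 in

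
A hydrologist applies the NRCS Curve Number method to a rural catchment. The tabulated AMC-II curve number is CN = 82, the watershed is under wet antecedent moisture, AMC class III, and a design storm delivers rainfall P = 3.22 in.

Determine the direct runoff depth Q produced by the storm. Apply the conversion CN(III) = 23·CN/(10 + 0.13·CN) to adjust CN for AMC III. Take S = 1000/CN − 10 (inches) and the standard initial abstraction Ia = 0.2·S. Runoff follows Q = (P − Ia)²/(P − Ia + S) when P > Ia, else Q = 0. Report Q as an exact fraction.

Q = 20398409329/8855854450 in ≈ 2.303 in

Wet (AMC III): CN(III) = 23·82/(10 + 0.13·82) = 1886/(1033/50) = 94300/1033 ≈ 91.288
Retention S: 1000/CN − 10 with CN=91.288 → S = 900/943 ≈ 0.954 in
Ia = 0.2·(900/943) = 180/943 in ≈ 0.191 in
Since P=3.220 > Ia=0.191: effective rainfall P−Ia = 142823/47150 in
Q: (142823/47150)² ÷ (187823/47150) = 20398409329/8855854450 in (≈ 2.303 in)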